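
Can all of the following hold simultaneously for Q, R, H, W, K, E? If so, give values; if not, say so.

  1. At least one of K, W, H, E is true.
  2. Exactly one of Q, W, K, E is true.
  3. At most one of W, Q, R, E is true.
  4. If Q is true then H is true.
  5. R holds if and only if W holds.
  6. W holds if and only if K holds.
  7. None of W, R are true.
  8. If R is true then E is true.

Q=T; R=F; H=T; W=F; K=F; E=F

  (1) {K, W, H, E}: 1 true — at least one ✓
  (2) {Q, W, K, E}: 1 true — exactly one ✓
  (3) {W, Q, R, E}: 1 true — at most one ✓
  (4) Q=T ⇒ H: T ✓
  (5) R=F, W=F — same ✓
  (6) W=F, K=F — same ✓
  (7) {W, R}: 0 true — none ✓
  (8) R=F ⇒ E: vacuous ✓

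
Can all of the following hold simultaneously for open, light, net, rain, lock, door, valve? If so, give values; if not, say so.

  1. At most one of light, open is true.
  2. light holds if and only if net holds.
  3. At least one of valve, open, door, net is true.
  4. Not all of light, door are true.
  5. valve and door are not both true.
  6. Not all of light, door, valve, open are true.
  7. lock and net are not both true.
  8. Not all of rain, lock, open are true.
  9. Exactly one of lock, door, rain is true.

open=F; light=T; net=T; rain=T; lock=F; door=F; valve=F

  (1) {light, open}: 1 true — at most one ✓
  (2) light=T, net=T — same ✓
  (3) {valve, open, door, net}: 1 true — at least one ✓
  (4) {light, door}: 1/2 true — not all ✓
  (5) valve=F, door=F — not both ✓
  (6) {light, door, valve, open}: 1/4 true — not all ✓
  (7) lock=F, net=T — not both ✓
  (8) {rain, lock, open}: 1/3 true — not all ✓
  (9) {lock, door, rain}: 1 true — exactly one ✓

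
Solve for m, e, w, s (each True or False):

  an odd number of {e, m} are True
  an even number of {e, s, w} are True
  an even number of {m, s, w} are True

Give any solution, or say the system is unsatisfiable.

Unsatisfiable

Adding constraints 1, 2, 3 mod 2: every variable appears an even number of times on the left, so the left side is 0.
But the right sides sum to 1 (mod 2). 0 ≠ 1 — the system is inconsistent.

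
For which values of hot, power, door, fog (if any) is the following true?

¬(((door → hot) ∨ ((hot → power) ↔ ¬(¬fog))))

hot = False, power = True, door = True, fog = False

  ¬(((door → hot) ∨ ((hot → power) ↔ ¬(¬fog)))) = True
    (door → hot) ∨ ((hot → power) ↔ ¬(¬fog)) = False
      door → hot = False
      (hot → power) ↔ ¬(¬fog) = False
        hot → power = True
        ¬(¬fog) = False
          ¬fog = True
The formula evaluates to True.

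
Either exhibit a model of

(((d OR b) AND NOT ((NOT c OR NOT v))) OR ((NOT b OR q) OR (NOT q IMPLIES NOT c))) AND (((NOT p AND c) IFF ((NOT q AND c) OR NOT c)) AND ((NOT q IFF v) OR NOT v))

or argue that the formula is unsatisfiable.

v = False, q = True, p = True, d = True, c = True, b = False

  ((d OR b) AND NOT ((NOT c OR NOT v))) OR ((NOT b OR q) OR (NOT q IMPLIES NOT c)) = True
    (d OR b) AND NOT ((NOT c OR NOT v)) = False
      d OR b = True
      NOT ((NOT c OR NOT v)) = False
        NOT c OR NOT v = True
          NOT c = False
          NOT v = True
    (NOT b OR q) OR (NOT q IMPLIES NOT c) = True
      NOT b OR q = True
        NOT b = True
      NOT q IMPLIES NOT c = True
        NOT q = False
        NOT c = False
  ((NOT p AND c) IFF ((NOT q AND c) OR NOT c)) AND ((NOT q IFF v) OR NOT v) = True
    (NOT p AND c) IFF ((NOT q AND c) OR NOT c) = True
      NOT p AND c = False
        NOT p = False
      (NOT q AND c) OR NOT c = False
        NOT q AND c = False
          NOT q = False
        NOT c = False
    (NOT q IFF v) OR NOT v = True
      NOT q IFF v = True
        NOT q = False
      NOT v = True
Both conjuncts True, so the formula holds.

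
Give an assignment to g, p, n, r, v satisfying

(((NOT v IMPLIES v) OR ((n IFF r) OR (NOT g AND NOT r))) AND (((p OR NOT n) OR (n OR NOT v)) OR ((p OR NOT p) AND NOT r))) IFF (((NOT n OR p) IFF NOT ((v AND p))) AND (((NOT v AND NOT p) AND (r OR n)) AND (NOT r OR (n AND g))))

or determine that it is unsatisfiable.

g: True, p: True, n: False, r: True, v: False

  (((NOT v IMPLIES v) OR ((n IFF r) OR (NOT g AND NOT r))) AND (((p OR NOT n) OR (n OR NOT v)) OR ((p OR NOT p) AND NOT r))) IFF (((NOT n OR p) IFF NOT ((v AND p))) AND (((NOT v AND NOT p) AND (r OR n)) AND (NOT r OR (n AND g)))) = True
    ((NOT v IMPLIES v) OR ((n IFF r) OR (NOT g AND NOT r))) AND (((p OR NOT n) OR (n OR NOT v)) OR ((p OR NOT p) AND NOT r)) = False
      (NOT v IMPLIES v) OR ((n IFF r) OR (NOT g AND NOT r)) = False
        NOT v IMPLIES v = False
          NOT v = True
        (n IFF r) OR (NOT g AND NOT r) = False
          n IFF r = False
          NOT g AND NOT r = False
            NOT g = False
            NOT r = False
      ((p OR NOT n) OR (n OR NOT v)) OR ((p OR NOT p) AND NOT r) = True
        (p OR NOT n) OR (n OR NOT v) = True
          p OR NOT n = True
            NOT n = True
          n OR NOT v = True
            NOT v = True
        (p OR NOT p) AND NOT r = False
          p OR NOT p = True
            NOT p = False
          NOT r = False
    ((NOT n OR p) IFF NOT ((v AND p))) AND (((NOT v AND NOT p) AND (r OR n)) AND (NOT r OR (n AND g))) = False
      (NOT n OR p) IFF NOT ((v AND p)) = True
        NOT n OR p = True
          NOT n = True
        NOT ((v AND p)) = True
          v AND p = False
      ((NOT v AND NOT p) AND (r OR n)) AND (NOT r OR (n AND g)) = False
        (NOT v AND NOT p) AND (r OR n) = False
          NOT v AND NOT p = False
            NOT v = True
            NOT p = False
          r OR n = True
        NOT r OR (n AND g) = False
          NOT r = False
          n AND g = False
The formula evaluates to True.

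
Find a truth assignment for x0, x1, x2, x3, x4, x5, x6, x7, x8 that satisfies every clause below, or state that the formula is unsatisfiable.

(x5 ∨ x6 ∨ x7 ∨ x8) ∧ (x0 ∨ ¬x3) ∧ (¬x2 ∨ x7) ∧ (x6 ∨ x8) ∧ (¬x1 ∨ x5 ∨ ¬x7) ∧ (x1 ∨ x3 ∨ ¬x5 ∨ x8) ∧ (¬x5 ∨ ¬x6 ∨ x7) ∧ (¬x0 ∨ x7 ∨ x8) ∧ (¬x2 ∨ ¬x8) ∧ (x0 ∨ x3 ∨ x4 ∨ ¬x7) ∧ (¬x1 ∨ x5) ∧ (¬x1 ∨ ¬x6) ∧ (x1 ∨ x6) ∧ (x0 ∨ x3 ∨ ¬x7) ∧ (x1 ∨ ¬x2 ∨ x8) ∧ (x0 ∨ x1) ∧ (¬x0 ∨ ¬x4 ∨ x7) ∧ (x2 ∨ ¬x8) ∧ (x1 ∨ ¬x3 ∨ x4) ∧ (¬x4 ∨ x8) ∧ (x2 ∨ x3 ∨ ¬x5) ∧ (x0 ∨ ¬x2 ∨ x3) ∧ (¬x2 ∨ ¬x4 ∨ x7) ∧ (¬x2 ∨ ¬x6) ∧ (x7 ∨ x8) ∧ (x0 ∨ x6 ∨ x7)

Set x0 = True.
Try x1 = True:
  (¬x1 ∨ x5) forces x5 = True.
  (¬x1 ∨ ¬x6) forces x6 = False.
  (x6 ∨ x8) forces x8 = True.
  (¬x2 ∨ ¬x8) forces x2 = False.
  clause (x2 ∨ ¬x8) is falsified — backtrack.
So x1 = False.
  then (x1 ∨ x6) forces x6 = True.
  then (¬x2 ∨ ¬x6) forces x2 = False.
  then (x2 ∨ ¬x8) forces x8 = False.
  then (¬x4 ∨ x8) forces x4 = False.
  then (x7 ∨ x8) forces x7 = True.
  then (x1 ∨ ¬x3 ∨ x4) forces x3 = False.
  then (x2 ∨ x3 ∨ ¬x5) forces x5 = False.
All clauses satisfied.

x0 = True, x1 = False, x2 = False, x3 = False, x4 = False, x5 = False, x6 = True, x7 = True, x8 = False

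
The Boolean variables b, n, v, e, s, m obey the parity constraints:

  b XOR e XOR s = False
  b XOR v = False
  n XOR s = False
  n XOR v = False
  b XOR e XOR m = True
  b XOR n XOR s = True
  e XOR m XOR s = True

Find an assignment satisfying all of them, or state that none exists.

b = True; n = True; v = True; e = False; s = True; m = False

b XOR e XOR s = T XOR F XOR T = False ✓
b XOR v = T XOR T = False ✓
n XOR s = T XOR T = False ✓
n XOR v = T XOR T = False ✓
b XOR e XOR m = T XOR F XOR F = True ✓
b XOR n XOR s = T XOR T XOR T = True ✓
e XOR m XOR s = F XOR F XOR T = True ✓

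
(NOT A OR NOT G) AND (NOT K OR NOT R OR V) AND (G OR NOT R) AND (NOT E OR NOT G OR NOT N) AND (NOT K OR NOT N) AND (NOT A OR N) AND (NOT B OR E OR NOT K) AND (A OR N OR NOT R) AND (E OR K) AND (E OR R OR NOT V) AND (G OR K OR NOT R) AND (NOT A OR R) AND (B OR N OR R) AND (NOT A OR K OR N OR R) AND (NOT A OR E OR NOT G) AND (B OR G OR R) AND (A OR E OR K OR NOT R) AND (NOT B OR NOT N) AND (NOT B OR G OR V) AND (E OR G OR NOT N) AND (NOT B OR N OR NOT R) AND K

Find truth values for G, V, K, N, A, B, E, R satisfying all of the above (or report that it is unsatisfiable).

G: True; V: False; K: True; N: False; A: False; B: True; E: True; R: False

Unit clause (K) forces K = True.
In (NOT K OR NOT N) only NOT N is left, so N = False.
In (NOT A OR N) only NOT A is left, so A = False.
In (A OR N OR NOT R) only NOT R is left, so R = False.
In (B OR N OR R) only B is left, so B = True.
In (NOT B OR E OR NOT K) only E is left, so E = True.
Set G = True.
Set V = False.
All clauses satisfied.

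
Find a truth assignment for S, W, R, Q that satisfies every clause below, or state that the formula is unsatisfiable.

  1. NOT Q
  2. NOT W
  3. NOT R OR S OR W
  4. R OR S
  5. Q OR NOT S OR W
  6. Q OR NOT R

Case W = True:
  Clause (NOT W) is falsified — contradiction.
Case W = False:
  (NOT Q) forces Q = False.
  (Q OR NOT S OR W) forces S = False.
  (NOT R OR S OR W) forces R = False.
  Clause (R OR S) is falsified — contradiction.
Both cases fail, so the formula is unsatisfiable.

Unsatisfiable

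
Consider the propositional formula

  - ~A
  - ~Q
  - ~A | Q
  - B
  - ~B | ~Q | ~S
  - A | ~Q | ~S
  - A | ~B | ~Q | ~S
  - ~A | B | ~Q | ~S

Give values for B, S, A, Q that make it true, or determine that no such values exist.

Unit clause (~A) forces A = False.
Unit clause (~Q) forces Q = False.
Unit clause (B) forces B = True.
Set S = True.
Check each clause:
  (~A): ~A holds.
  (~Q): ~Q holds.
  (~A | Q): ~A holds.
  (B): B holds.
  (~B | ~Q | ~S): ~Q holds.
  (A | ~Q | ~S): ~Q holds.
  (A | ~B | ~Q | ~S): ~Q holds.
  (~A | B | ~Q | ~S): ~A holds.
All clauses satisfied.

B = True; S = True; A = False; Q = False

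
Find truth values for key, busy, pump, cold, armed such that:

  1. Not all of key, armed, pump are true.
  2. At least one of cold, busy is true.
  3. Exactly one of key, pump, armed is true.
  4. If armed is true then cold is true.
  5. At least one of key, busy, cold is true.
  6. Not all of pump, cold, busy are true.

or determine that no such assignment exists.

key=F; busy=F; pump=F; cold=T; armed=T

  (1) {key, armed, pump}: 1/3 true — not all ✓
  (2) {cold, busy}: 1 true — at least one ✓
  (3) {key, pump, armed}: 1 true — exactly one ✓
  (4) armed=T ⇒ cold: T ✓
  (5) {key, busy, cold}: 1 true — at least one ✓
  (6) {pump, cold, busy}: 1/3 true — not all ✓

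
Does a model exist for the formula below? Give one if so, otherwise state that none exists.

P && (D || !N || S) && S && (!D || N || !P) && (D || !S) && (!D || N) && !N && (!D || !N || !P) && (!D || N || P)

No satisfying assignment exists.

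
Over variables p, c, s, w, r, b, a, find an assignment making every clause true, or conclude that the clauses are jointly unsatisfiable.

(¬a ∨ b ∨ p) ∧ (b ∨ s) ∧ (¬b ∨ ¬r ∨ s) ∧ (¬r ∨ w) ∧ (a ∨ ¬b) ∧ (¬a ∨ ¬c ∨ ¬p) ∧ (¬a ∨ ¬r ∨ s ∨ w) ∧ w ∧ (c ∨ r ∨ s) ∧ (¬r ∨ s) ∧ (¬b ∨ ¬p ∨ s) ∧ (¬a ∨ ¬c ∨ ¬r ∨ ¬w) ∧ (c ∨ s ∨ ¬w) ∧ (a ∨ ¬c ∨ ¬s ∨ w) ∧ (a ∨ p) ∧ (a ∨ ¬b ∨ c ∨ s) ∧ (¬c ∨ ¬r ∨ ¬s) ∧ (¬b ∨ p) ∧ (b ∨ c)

p: True, c: True, s: True, w: True, r: False, b: False, a: False

Unit clause (w) forces w = True.
Try p = False:
  (a ∨ p) forces a = True.
  (¬a ∨ b ∨ p) forces b = True.
  clause (¬b ∨ p) is falsified — backtrack.
So p = True.
Set c = True.
  then (¬a ∨ ¬c ∨ ¬p) forces a = False.
  then (a ∨ ¬b) forces b = False.
  then (b ∨ s) forces s = True.
  then (¬c ∨ ¬r ∨ ¬s) forces r = False.
All clauses satisfied.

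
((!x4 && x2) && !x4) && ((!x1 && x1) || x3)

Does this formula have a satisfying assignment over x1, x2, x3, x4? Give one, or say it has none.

x1 = True; x2 = True; x3 = True; x4 = False

  (!x4 && x2) && !x4 = True
    !x4 && x2 = True
      !x4 = True
    !x4 = True
  (!x1 && x1) || x3 = True
    !x1 && x1 = False
      !x1 = False
Both conjuncts True, so the formula holds.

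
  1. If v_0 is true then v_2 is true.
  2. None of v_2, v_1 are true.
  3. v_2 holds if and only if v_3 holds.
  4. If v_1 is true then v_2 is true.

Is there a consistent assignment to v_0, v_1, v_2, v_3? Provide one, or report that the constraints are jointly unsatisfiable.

v_0: False, v_1: False, v_2: False, v_3: False

  (1) v_0=F ⇒ v_2: vacuous ✓
  (2) {v_2, v_1}: 0 true — none ✓
  (3) v_2=F, v_3=F — same ✓
  (4) v_1=F ⇒ v_2: vacuous ✓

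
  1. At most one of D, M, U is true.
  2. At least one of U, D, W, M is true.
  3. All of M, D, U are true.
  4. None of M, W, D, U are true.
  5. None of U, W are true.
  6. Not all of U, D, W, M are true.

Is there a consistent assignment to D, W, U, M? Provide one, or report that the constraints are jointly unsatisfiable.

Unsatisfiable

Case D = True:
  Constraint (4) is violated (D=T) — contradiction.
Case D = False:
  Constraint (3) is violated (D=F) — contradiction.
Both cases fail — unsatisfiable.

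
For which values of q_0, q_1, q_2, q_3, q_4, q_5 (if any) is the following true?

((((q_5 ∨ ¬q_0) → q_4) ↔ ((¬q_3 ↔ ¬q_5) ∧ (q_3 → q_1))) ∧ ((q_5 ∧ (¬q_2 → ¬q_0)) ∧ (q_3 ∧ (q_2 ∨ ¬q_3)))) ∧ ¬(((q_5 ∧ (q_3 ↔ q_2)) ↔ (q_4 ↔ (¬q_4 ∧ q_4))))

q_0: True, q_1: True, q_2: True, q_3: True, q_4: True, q_5: True

  (((q_5 ∨ ¬q_0) → q_4) ↔ ((¬q_3 ↔ ¬q_5) ∧ (q_3 → q_1))) ∧ ((q_5 ∧ (¬q_2 → ¬q_0)) ∧ (q_3 ∧ (q_2 ∨ ¬q_3))) = True
    ((q_5 ∨ ¬q_0) → q_4) ↔ ((¬q_3 ↔ ¬q_5) ∧ (q_3 → q_1)) = True
      (q_5 ∨ ¬q_0) → q_4 = True
        q_5 ∨ ¬q_0 = True
          ¬q_0 = False
      (¬q_3 ↔ ¬q_5) ∧ (q_3 → q_1) = True
        ¬q_3 ↔ ¬q_5 = True
          ¬q_3 = False
          ¬q_5 = False
        q_3 → q_1 = True
    (q_5 ∧ (¬q_2 → ¬q_0)) ∧ (q_3 ∧ (q_2 ∨ ¬q_3)) = True
      q_5 ∧ (¬q_2 → ¬q_0) = True
        ¬q_2 → ¬q_0 = True
          ¬q_2 = False
          ¬q_0 = False
      q_3 ∧ (q_2 ∨ ¬q_3) = True
        q_2 ∨ ¬q_3 = True
          ¬q_3 = False
  ¬(((q_5 ∧ (q_3 ↔ q_2)) ↔ (q_4 ↔ (¬q_4 ∧ q_4)))) = True
    (q_5 ∧ (q_3 ↔ q_2)) ↔ (q_4 ↔ (¬q_4 ∧ q_4)) = False
      q_5 ∧ (q_3 ↔ q_2) = True
        q_3 ↔ q_2 = True
      q_4 ↔ (¬q_4 ∧ q_4) = False
        ¬q_4 ∧ q_4 = False
          ¬q_4 = False
Both conjuncts True, so the formula holds.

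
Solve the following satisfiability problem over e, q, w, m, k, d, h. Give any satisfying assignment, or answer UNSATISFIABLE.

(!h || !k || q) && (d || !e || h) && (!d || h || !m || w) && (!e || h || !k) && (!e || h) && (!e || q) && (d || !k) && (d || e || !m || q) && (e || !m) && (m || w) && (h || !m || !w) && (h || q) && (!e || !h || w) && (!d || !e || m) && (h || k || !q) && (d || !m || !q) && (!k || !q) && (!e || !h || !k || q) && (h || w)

e: True, q: True, w: True, m: False, k: False, d: False, h: True

Set e = True.
  then (!e || h) forces h = True.
  then (!e || q) forces q = True.
  then (!e || !h || w) forces w = True.
  then (!k || !q) forces k = False.
Set m = False.
  then (!d || !e || m) forces d = False.
All clauses satisfied.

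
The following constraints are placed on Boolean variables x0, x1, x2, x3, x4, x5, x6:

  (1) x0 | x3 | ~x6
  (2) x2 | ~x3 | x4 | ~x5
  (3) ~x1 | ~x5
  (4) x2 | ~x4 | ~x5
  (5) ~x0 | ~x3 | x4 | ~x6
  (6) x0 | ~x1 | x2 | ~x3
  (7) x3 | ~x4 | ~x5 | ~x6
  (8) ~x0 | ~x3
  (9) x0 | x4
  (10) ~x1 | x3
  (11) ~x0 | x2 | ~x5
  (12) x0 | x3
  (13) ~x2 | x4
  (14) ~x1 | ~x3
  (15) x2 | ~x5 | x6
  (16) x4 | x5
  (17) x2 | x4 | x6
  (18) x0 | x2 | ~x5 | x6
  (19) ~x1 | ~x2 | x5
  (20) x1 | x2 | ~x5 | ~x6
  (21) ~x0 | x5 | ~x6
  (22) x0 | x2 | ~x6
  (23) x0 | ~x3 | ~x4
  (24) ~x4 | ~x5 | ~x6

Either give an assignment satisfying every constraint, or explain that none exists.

x0=T, x1=F, x2=T, x3=F, x4=T, x5=F, x6=F

Try x0 = False:
  (x0 | x4) forces x4 = True.
  (x0 | x3) forces x3 = True.
  clause (x0 | ~x3 | ~x4) is falsified — backtrack.
So x0 = True.
  then (~x0 | ~x3) forces x3 = False.
  then (~x1 | x3) forces x1 = False.
Set x2 = True.
  then (~x2 | x4) forces x4 = True.
Set x5 = False.
  then (~x0 | x5 | ~x6) forces x6 = False.
All clauses satisfied.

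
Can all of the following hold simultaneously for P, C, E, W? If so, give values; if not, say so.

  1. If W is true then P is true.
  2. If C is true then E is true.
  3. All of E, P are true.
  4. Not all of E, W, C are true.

P=T, C=F, E=T, W=F

  (1) W=F ⇒ P: vacuous ✓
  (2) C=F ⇒ E: vacuous ✓
  (3) {E, P}: all 2 true ✓
  (4) {E, W, C}: 1/3 true — not all ✓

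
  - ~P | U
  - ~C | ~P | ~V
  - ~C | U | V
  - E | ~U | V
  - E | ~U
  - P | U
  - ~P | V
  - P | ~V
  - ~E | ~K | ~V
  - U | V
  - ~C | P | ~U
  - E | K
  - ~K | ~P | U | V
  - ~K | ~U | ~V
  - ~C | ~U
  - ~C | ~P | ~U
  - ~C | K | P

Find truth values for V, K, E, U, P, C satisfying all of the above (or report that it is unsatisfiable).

V = True, K = False, E = True, U = True, P = True, C = False

Set V = True.
  then (P | ~V) forces P = True.
  then (~P | U) forces U = True.
  then (~C | ~P | ~V) forces C = False.
  then (E | ~U) forces E = True.
  then (~E | ~K | ~V) forces K = False.
All clauses satisfied.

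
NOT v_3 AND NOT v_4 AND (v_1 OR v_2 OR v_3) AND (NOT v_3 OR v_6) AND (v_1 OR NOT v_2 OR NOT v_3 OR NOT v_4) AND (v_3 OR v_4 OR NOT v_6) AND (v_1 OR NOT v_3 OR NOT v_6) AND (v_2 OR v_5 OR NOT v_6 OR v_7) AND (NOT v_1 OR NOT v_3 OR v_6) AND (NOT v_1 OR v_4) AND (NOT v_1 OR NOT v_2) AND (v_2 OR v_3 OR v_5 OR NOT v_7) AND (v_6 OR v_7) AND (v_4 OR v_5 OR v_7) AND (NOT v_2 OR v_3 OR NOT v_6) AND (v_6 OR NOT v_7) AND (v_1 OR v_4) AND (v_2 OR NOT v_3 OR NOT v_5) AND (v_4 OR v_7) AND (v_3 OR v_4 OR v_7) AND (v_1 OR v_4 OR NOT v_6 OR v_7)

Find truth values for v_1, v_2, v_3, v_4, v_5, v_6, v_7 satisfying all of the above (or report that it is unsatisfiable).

Case v_3 = True:
  Clause (NOT v_3) is falsified — contradiction.
Case v_3 = False:
  (NOT v_4) forces v_4 = False.
  (v_3 OR v_4 OR NOT v_6) forces v_6 = False.
  (NOT v_1 OR v_4) forces v_1 = False.
  Clause (v_1 OR v_4) is falsified — contradiction.
Both cases fail, so the formula is unsatisfiable.

The formula is unsatisfiable.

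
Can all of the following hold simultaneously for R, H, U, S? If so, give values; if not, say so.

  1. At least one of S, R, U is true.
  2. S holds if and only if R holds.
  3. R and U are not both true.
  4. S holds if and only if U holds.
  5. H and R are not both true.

Unsatisfiable

Case R = True:
  (2) with R=T forces S = True.
  (3) with R=T forces U = False.
  Constraint (4) is violated (S=T, U=F) — contradiction.
Case R = False:
  (2) with R=F forces S = False.
  (1) with S=F, R=F forces U = True.
  Constraint (4) is violated (S=F, U=T) — contradiction.
Both cases fail — unsatisfiable.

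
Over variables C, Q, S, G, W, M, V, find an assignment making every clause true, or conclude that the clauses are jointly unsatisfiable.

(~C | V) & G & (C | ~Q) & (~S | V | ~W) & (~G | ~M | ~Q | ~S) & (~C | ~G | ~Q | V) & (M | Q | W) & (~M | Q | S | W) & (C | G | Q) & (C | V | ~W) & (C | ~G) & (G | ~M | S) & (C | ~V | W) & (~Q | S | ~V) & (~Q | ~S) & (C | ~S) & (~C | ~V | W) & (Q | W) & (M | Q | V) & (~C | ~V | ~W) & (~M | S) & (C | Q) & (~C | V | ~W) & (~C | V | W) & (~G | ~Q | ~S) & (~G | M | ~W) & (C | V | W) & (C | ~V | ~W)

Case G = True:
  (C | ~G) forces C = True.
  (~C | V) forces V = True.
  (~C | ~V | W) forces W = True.
  Clause (~C | ~V | ~W) is falsified — contradiction.
Case G = False:
  Clause (G) is falsified — contradiction.
Both cases fail, so the formula is unsatisfiable.

No satisfying assignment exists.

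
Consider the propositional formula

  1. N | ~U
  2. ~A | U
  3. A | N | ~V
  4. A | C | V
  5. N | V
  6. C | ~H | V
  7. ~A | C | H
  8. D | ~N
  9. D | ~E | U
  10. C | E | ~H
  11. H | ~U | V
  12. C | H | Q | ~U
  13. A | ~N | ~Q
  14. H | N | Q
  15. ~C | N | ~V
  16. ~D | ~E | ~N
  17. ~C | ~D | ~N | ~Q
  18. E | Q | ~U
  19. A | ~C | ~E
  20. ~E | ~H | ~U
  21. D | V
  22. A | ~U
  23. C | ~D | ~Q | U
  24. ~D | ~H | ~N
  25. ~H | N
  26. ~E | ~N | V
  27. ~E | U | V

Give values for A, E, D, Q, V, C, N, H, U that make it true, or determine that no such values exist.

Set A = False.
  then (A | ~U) forces U = False.
Try E = True:
  (D | ~E | U) forces D = True.
  (~D | ~E | ~N) forces N = False.
  (A | N | ~V) forces V = False.
  clause (N | V) is falsified — backtrack.
So E = False.
Set D = True.
Try Q = True:
  (A | ~N | ~Q) forces N = False.
  (A | N | ~V) forces V = False.
  clause (N | V) is falsified — backtrack.
So Q = False.
Set V = True.
  then (A | N | ~V) forces N = True.
  then (~D | ~H | ~N) forces H = False.
Set C = False.
All clauses satisfied.

A = False, E = False, D = True, Q = False, V = True, C = False, N = True, H = False, U = False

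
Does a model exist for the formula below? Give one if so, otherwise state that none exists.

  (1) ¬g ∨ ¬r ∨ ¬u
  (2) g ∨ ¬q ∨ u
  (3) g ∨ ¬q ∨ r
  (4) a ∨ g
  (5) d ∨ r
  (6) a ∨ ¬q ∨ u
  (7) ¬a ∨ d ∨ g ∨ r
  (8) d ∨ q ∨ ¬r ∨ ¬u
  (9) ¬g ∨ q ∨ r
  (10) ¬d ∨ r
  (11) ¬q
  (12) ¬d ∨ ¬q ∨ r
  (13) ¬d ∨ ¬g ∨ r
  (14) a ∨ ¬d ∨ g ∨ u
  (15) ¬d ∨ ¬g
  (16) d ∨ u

q = False, u = True, a = True, r = True, g = False, d = True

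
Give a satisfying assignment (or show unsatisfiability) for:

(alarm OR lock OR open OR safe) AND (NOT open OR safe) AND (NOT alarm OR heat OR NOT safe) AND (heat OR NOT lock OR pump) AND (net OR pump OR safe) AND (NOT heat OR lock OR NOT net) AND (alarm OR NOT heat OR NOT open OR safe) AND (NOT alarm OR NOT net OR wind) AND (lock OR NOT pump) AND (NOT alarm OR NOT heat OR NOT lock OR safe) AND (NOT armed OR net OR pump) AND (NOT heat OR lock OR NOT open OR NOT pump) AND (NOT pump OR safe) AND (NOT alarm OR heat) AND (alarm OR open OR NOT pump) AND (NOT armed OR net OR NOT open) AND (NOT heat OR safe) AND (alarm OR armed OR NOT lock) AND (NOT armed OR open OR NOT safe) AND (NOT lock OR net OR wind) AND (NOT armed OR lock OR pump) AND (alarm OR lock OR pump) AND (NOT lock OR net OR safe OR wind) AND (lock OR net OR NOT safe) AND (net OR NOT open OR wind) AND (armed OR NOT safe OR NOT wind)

Set wind = True.
Set lock = True.
Set open = True.
  then (NOT open OR safe) forces safe = True.
  then (armed OR NOT safe OR NOT wind) forces armed = True.
  then (NOT armed OR net OR NOT open) forces net = True.
Set alarm = True.
  then (NOT alarm OR heat OR NOT safe) forces heat = True.
Set pump = False.
All clauses satisfied.

wind = True; lock = True; open = True; alarm = True; armed = True; heat = True; net = True; safe = True; pump = False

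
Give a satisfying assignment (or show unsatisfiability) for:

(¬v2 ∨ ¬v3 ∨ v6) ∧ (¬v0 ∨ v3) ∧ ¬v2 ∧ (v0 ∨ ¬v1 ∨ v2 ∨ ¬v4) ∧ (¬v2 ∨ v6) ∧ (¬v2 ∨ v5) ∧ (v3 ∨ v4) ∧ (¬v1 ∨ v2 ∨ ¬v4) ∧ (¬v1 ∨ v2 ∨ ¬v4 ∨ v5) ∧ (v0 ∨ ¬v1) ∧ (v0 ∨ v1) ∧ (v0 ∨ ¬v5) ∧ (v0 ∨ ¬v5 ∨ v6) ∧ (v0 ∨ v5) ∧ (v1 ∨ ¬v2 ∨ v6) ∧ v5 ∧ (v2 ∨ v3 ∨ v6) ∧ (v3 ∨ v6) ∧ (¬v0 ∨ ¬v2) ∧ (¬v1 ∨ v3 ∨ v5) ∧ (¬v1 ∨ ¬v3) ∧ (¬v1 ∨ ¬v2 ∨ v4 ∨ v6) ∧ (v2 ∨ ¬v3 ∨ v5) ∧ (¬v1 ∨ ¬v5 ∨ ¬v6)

Unit clause (¬v2) forces v2 = False.
Unit clause (v5) forces v5 = True.
In (v0 ∨ ¬v5) only v0 is left, so v0 = True.
In (¬v0 ∨ v3) only v3 is left, so v3 = True.
In (¬v1 ∨ ¬v3) only ¬v1 is left, so v1 = False.
Set v4 = True.
Set v6 = False.
All clauses satisfied.

v0=T, v1=F, v2=F, v3=T, v4=T, v5=T, v6=F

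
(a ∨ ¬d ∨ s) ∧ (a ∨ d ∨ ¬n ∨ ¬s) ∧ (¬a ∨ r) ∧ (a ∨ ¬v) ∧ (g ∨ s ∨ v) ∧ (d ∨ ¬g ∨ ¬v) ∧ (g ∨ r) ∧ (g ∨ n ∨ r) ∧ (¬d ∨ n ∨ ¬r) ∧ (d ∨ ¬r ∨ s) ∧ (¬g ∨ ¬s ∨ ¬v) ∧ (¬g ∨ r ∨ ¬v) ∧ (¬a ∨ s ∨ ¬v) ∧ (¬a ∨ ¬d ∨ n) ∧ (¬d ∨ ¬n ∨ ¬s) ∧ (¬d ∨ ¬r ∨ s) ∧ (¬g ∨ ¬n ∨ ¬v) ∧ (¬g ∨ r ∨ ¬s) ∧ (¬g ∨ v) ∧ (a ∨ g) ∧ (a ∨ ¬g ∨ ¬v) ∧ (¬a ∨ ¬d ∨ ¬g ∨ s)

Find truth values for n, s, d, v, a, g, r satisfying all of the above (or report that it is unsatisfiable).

n = False; s = True; d = False; v = False; a = True; g = False; r = True

Set n = False.
Set s = True.
Try d = True:
  (¬d ∨ n ∨ ¬r) forces r = False.
  (¬a ∨ r) forces a = False.
  (a ∨ ¬v) forces v = False.
  (g ∨ r) forces g = True.
  clause (¬g ∨ r ∨ ¬s) is falsified — backtrack.
So d = False.
Set v = False.
  then (¬g ∨ v) forces g = False.
  then (a ∨ g) forces a = True.
  then (¬a ∨ r) forces r = True.
All clauses satisfied.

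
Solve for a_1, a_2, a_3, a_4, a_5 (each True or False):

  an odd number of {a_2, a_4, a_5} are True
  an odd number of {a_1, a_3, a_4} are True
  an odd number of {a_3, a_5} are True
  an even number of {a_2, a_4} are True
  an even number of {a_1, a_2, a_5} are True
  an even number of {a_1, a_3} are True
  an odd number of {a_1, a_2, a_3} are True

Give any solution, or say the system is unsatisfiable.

a_1=F, a_2=T, a_3=F, a_4=T, a_5=T

{a_2, a_4, a_5}: 3 true → odd ✓
{a_1, a_3, a_4}: 1 true → odd ✓
{a_3, a_5}: 1 true → odd ✓
{a_2, a_4}: 2 true → even ✓
{a_1, a_2, a_5}: 2 true → even ✓
{a_1, a_3}: 0 true → even ✓
{a_1, a_2, a_3}: 1 true → odd ✓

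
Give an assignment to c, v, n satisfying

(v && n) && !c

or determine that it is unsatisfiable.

c: False, v: True, n: True

  v && n = True
  !c = True
Both conjuncts True, so the formula holds.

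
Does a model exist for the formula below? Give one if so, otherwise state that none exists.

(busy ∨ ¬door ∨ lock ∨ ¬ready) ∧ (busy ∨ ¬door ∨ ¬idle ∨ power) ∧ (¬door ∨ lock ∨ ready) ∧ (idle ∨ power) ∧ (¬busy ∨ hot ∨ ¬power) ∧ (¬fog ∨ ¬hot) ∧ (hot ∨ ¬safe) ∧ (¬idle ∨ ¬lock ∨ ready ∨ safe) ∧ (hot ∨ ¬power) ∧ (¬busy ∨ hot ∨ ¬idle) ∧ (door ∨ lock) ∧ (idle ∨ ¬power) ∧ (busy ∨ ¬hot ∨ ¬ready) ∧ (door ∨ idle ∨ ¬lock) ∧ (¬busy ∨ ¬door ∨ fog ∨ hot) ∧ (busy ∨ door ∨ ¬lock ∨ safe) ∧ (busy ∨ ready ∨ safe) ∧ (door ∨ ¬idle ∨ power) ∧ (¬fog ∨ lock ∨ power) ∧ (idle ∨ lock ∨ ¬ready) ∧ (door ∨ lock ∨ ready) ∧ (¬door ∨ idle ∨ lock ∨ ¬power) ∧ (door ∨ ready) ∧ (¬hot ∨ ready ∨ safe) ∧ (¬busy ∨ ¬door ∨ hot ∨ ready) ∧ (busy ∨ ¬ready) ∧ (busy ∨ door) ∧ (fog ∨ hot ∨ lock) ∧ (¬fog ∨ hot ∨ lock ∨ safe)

busy = True, door = True, safe = True, hot = True, ready = False, power = True, fog = False, lock = True, idle = True

Set busy = True.
Set door = True.
Set safe = True.
  then (hot ∨ ¬safe) forces hot = True.
  then (¬fog ∨ ¬hot) forces fog = False.
Set ready = False.
  then (¬door ∨ lock ∨ ready) forces lock = True.
Set power = True.
  then (idle ∨ ¬power) forces idle = True.
All clauses satisfied.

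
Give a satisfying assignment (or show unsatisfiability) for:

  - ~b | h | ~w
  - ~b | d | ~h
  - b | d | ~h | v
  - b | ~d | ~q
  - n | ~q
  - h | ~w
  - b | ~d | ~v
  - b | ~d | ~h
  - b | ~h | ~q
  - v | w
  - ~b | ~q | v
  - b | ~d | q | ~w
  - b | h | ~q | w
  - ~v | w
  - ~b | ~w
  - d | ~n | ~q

n = False, q = False, d = False, v = True, w = True, h = True, b = False

Set n = False.
  then (n | ~q) forces q = False.
Set d = False.
Try v = False:
  (v | w) forces w = True.
  (h | ~w) forces h = True.
  (~b | d | ~h) forces b = False.
  clause (b | d | ~h | v) is falsified — backtrack.
So v = True.
  then (~v | w) forces w = True.
  then (~b | ~w) forces b = False.
  then (h | ~w) forces h = True.
All clauses satisfied.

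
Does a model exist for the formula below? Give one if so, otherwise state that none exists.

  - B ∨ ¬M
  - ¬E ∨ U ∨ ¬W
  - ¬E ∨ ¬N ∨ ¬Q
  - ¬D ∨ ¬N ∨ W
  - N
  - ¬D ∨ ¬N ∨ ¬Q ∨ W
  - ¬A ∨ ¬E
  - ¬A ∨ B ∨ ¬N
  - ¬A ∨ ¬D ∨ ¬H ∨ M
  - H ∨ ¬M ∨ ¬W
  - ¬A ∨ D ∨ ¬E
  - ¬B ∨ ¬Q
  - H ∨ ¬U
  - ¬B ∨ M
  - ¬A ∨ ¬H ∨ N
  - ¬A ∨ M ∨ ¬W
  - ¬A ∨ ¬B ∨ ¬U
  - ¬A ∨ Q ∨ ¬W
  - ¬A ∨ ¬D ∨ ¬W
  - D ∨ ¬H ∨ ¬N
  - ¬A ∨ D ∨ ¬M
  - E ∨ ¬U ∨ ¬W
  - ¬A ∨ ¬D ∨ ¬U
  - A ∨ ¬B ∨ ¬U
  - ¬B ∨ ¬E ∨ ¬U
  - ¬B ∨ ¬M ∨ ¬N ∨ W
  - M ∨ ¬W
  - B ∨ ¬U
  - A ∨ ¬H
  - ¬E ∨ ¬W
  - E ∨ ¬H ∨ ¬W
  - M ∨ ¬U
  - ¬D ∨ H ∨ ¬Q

Unit clause (N) forces N = True.
Set Q = False.
Set D = False.
  then (D ∨ ¬H ∨ ¬N) forces H = False.
  then (H ∨ ¬U) forces U = False.
Set M = False.
  then (¬B ∨ M) forces B = False.
  then (M ∨ ¬W) forces W = False.
  then (¬A ∨ B ∨ ¬N) forces A = False.
Set E = True.
All clauses satisfied.

Q=F, D=F, U=F, N=T, M=F, H=F, E=T, A=F, W=F, B=F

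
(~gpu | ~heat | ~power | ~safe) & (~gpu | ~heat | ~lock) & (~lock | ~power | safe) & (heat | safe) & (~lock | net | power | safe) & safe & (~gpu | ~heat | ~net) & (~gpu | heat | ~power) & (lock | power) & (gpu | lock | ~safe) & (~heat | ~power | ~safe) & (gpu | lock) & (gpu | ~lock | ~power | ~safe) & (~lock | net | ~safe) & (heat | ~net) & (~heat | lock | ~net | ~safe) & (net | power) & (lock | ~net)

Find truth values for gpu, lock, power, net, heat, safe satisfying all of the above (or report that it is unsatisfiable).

Unit clause (safe) forces safe = True.
Set gpu = False.
  then (gpu | lock | ~safe) forces lock = True.
  then (gpu | ~lock | ~power | ~safe) forces power = False.
  then (~lock | net | ~safe) forces net = True.
  then (heat | ~net) forces heat = True.
All clauses satisfied.

gpu: False; lock: True; power: False; net: True; heat: True; safe: True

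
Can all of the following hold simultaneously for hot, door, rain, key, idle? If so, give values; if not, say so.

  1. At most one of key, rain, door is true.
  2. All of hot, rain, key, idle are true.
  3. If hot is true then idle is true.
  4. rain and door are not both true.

Case rain = True:
  (1) with rain=T forces key = False.
  Constraint (2) is violated (key=F) — contradiction.
Case rain = False:
  Constraint (2) is violated (rain=F) — contradiction.
Both cases fail — unsatisfiable.

No satisfying assignment exists.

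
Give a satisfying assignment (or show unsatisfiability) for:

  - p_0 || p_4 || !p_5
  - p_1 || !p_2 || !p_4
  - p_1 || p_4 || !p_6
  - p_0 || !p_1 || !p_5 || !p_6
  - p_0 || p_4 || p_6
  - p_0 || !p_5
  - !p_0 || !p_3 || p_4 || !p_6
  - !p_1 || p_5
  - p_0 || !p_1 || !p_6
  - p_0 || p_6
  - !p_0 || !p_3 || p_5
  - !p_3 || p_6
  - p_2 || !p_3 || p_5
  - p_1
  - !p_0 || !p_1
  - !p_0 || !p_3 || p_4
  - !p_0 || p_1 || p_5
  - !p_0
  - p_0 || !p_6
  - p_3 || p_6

Unsatisfiable

Case p_0 = True:
  Clause (!p_0) is falsified — contradiction.
Case p_0 = False:
  (p_0 || !p_5) forces p_5 = False.
  (!p_1 || p_5) forces p_1 = False.
  Clause (p_1) is falsified — contradiction.
Both cases fail, so the formula is unsatisfiable.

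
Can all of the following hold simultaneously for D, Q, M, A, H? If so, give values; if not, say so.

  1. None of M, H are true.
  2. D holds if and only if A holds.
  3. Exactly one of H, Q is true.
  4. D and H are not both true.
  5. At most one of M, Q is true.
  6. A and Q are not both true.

D: False, Q: True, M: False, A: False, H: False

  (1) {M, H}: 0 true — none ✓
  (2) D=F, A=F — same ✓
  (3) {H, Q}: 1 true — exactly one ✓
  (4) D=F, H=F — not both ✓
  (5) {M, Q}: 1 true — at most one ✓
  (6) A=F, Q=T — not both ✓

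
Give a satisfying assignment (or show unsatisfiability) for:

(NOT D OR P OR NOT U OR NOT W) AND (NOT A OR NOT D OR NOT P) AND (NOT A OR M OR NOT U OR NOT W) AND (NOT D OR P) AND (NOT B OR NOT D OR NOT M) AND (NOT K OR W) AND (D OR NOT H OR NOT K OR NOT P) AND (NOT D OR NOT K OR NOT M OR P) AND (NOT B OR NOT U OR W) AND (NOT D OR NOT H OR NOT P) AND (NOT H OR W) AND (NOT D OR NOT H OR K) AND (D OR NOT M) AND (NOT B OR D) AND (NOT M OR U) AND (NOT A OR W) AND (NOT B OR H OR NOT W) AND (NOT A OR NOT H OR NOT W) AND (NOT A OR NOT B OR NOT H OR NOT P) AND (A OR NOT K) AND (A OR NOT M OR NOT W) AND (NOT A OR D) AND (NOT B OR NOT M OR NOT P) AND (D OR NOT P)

Set U = True.
Set M = False.
Set B = False.
Try K = True:
  (NOT K OR W) forces W = True.
  (NOT A OR M OR NOT U OR NOT W) forces A = False.
  clause (A OR NOT K) is falsified — backtrack.
So K = False.
Set A = False.
Set W = True.
Set P = False.
  then (NOT D OR P OR NOT U OR NOT W) forces D = False.
Set H = False.
All clauses satisfied.

U: True, M: False, B: False, K: False, A: False, W: True, P: False, D: False, H: False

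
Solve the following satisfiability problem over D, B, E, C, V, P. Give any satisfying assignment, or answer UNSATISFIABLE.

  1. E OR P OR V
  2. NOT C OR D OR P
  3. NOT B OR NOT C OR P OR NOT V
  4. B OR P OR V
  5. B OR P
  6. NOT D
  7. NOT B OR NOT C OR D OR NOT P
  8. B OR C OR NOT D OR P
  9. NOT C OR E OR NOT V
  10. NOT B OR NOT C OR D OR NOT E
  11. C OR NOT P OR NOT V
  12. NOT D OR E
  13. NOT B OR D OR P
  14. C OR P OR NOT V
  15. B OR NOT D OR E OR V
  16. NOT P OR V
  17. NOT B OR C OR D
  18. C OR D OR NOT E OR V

D: False; B: False; E: True; C: True; V: True; P: True

Unit clause (NOT D) forces D = False.
Set B = False.
  then (B OR P) forces P = True.
  then (NOT P OR V) forces V = True.
  then (C OR NOT P OR NOT V) forces C = True.
  then (NOT C OR E OR NOT V) forces E = True.
All clauses satisfied.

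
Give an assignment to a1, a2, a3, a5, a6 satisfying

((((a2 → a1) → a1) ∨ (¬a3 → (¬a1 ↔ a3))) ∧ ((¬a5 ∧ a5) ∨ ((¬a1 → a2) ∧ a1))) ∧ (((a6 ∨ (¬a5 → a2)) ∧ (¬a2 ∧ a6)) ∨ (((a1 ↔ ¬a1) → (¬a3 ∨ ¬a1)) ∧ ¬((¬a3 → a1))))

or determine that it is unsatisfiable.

a1: True, a2: False, a3: False, a5: False, a6: True

  (((a2 → a1) → a1) ∨ (¬a3 → (¬a1 ↔ a3))) ∧ ((¬a5 ∧ a5) ∨ ((¬a1 → a2) ∧ a1)) = True
    ((a2 → a1) → a1) ∨ (¬a3 → (¬a1 ↔ a3)) = True
      (a2 → a1) → a1 = True
        a2 → a1 = True
      ¬a3 → (¬a1 ↔ a3) = True
        ¬a3 = True
        ¬a1 ↔ a3 = True
          ¬a1 = False
    (¬a5 ∧ a5) ∨ ((¬a1 → a2) ∧ a1) = True
      ¬a5 ∧ a5 = False
        ¬a5 = True
      (¬a1 → a2) ∧ a1 = True
        ¬a1 → a2 = True
          ¬a1 = False
  ((a6 ∨ (¬a5 → a2)) ∧ (¬a2 ∧ a6)) ∨ (((a1 ↔ ¬a1) → (¬a3 ∨ ¬a1)) ∧ ¬((¬a3 → a1))) = True
    (a6 ∨ (¬a5 → a2)) ∧ (¬a2 ∧ a6) = True
      a6 ∨ (¬a5 → a2) = True
        ¬a5 → a2 = False
          ¬a5 = True
      ¬a2 ∧ a6 = True
        ¬a2 = True
    ((a1 ↔ ¬a1) → (¬a3 ∨ ¬a1)) ∧ ¬((¬a3 → a1)) = False
      (a1 ↔ ¬a1) → (¬a3 ∨ ¬a1) = True
        a1 ↔ ¬a1 = False
          ¬a1 = False
        ¬a3 ∨ ¬a1 = True
          ¬a3 = True
          ¬a1 = False
      ¬((¬a3 → a1)) = False
        ¬a3 → a1 = True
          ¬a3 = True
Both conjuncts True, so the formula holds.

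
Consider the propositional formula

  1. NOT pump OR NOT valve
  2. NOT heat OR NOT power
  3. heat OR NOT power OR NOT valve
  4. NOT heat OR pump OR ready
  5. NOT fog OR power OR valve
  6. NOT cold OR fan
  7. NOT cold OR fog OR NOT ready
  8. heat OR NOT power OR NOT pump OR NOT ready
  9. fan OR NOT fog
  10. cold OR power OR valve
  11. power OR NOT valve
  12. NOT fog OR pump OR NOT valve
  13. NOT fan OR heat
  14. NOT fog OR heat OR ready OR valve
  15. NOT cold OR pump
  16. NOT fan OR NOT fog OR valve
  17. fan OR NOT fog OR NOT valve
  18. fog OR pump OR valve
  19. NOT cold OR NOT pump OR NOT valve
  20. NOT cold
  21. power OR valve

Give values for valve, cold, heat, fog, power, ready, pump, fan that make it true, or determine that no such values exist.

valve = False, cold = False, heat = False, fog = False, power = True, ready = False, pump = True, fan = False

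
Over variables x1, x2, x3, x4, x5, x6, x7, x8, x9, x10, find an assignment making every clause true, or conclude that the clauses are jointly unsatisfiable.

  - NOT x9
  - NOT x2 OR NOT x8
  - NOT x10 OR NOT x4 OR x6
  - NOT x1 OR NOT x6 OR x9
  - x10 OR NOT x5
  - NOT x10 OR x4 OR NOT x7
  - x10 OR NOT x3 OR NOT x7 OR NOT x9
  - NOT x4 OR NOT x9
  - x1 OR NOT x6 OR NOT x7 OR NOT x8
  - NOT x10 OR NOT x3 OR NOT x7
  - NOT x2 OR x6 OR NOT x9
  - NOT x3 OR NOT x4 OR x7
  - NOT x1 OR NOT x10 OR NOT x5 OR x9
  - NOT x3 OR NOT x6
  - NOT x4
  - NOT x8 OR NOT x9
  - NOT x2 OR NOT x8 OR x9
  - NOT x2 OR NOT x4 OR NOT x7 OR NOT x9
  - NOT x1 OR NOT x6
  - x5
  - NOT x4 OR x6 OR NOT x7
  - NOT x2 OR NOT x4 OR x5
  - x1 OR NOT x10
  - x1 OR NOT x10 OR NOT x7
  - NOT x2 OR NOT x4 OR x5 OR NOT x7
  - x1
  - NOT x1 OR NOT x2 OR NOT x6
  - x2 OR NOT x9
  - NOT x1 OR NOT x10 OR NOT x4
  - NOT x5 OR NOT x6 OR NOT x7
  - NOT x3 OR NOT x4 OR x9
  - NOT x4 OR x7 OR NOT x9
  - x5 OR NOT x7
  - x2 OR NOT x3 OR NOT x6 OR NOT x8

No satisfying assignment exists.

Case x5 = True:
  (NOT x9) forces x9 = False.
  (x10 OR NOT x5) forces x10 = True.
  (NOT x1 OR NOT x10 OR NOT x5 OR x9) forces x1 = False.
  Clause (x1 OR NOT x10) is falsified — contradiction.
Case x5 = False:
  Clause (x5) is falsified — contradiction.
Both cases fail, so the formula is unsatisfiable.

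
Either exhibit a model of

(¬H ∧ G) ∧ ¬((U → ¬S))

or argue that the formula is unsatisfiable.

G=T, H=F, S=T, U=T

  ¬H ∧ G = True
    ¬H = True
  ¬((U → ¬S)) = True
    U → ¬S = False
      ¬S = False
Both conjuncts True, so the formula holds.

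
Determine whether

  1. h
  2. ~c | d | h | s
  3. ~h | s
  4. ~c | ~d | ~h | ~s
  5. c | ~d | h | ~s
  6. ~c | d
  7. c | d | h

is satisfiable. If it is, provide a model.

Unit clause (h) forces h = True.
In (~h | s) only s is left, so s = True.
Set d = False.
  then (~c | d) forces c = False.
Check each clause:
  (h): h holds.
  (~c | d | h | s): ~c holds.
  (~h | s): s holds.
  (~c | ~d | ~h | ~s): ~c holds.
  (c | ~d | h | ~s): ~d holds.
  (~c | d): ~c holds.
  (c | d | h): h holds.
All clauses satisfied.

d=F; s=T; h=T; c=F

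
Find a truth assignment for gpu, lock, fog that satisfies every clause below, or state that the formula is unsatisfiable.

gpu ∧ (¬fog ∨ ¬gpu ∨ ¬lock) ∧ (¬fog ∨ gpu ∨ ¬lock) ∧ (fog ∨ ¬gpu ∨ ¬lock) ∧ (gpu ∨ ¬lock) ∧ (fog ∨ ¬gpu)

Unit clause (gpu) forces gpu = True.
In (fog ∨ ¬gpu) only fog is left, so fog = True.
In (¬fog ∨ ¬gpu ∨ ¬lock) only ¬lock is left, so lock = False.
Check each clause:
  (gpu): gpu holds.
  (¬fog ∨ ¬gpu ∨ ¬lock): ¬lock holds.
  (¬fog ∨ gpu ∨ ¬lock): gpu holds.
  (fog ∨ ¬gpu ∨ ¬lock): fog holds.
  (gpu ∨ ¬lock): gpu holds.
  (fog ∨ ¬gpu): fog holds.
All clauses satisfied.

gpu = True; lock = False; fog = True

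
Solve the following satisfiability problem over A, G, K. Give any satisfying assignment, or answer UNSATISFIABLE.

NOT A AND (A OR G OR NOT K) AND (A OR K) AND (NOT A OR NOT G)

Unit clause (NOT A) forces A = False.
In (A OR K) only K is left, so K = True.
In (A OR G OR NOT K) only G is left, so G = True.
Check each clause:
  (NOT A): NOT A holds.
  (A OR G OR NOT K): G holds.
  (A OR K): K holds.
  (NOT A OR NOT G): NOT A holds.
All clauses satisfied.

A = False, G = True, K = True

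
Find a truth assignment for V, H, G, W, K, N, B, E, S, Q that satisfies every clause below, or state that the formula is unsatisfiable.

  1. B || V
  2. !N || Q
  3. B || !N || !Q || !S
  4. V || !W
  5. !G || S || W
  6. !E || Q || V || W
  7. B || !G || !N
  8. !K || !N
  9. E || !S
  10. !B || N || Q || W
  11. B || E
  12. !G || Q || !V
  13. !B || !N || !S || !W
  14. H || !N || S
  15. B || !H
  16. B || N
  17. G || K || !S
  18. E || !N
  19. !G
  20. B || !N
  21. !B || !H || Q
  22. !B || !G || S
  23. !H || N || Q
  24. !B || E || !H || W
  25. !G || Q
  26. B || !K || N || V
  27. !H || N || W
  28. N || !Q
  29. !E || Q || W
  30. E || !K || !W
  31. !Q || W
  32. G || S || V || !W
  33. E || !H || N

V = True; H = False; G = False; W = True; K = False; N = False; B = True; E = True; S = False; Q = False

Unit clause (!G) forces G = False.
Set V = True.
Set H = False.
Try W = False:
  (!Q || W) forces Q = False.
  (!N || Q) forces N = False.
  (!B || N || Q || W) forces B = False.
  clause (B || N) is falsified — backtrack.
So W = True.
Set K = False.
  then (G || K || !S) forces S = False.
  then (H || !N || S) forces N = False.
  then (B || N) forces B = True.
  then (N || !Q) forces Q = False.
Set E = True.
All clauses satisfied.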